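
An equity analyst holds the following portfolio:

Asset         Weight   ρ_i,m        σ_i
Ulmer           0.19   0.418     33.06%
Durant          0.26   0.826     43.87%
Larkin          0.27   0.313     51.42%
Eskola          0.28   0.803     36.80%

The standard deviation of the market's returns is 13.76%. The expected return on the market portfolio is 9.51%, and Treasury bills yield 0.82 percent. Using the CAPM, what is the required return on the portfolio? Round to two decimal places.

16.40%

β_Ulmer = 0.418 × 33.06% / 13.76% = 1.0043
β_Durant = 0.826 × 43.87% / 13.76% = 2.6335
β_Larkin = 0.313 × 51.42% / 13.76% = 1.1697
β_Eskola = 0.803 × 36.80% / 13.76% = 2.1476
β_P = Σ w_i β_i = 0.19×1.0043 + 0.26×2.6335 + 0.27×1.1697 + 0.28×2.1476 = 1.7927
MRP = 9.51% − 0.82% = 8.69%
E(R_P) = R_f + β_P × MRP = 0.82% + 1.7927 × 8.69% = 16.40%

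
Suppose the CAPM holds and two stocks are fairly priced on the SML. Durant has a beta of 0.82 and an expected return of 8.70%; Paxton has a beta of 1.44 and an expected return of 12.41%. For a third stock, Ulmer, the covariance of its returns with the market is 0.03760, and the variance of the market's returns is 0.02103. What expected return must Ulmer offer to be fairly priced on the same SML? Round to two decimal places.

14.49%

MRP = (12.41% − 8.70%) / (1.44 − 0.82) = 5.9839%
R_f = 8.70% − 0.82 × 5.9839% = 3.7932%
β_Ulmer = Cov / Var(R_m) = 0.03760 / 0.02103 = 1.7879
E(R_Ulmer) = R_f + β × MRP = 3.7932% + 1.7879 × 5.9839% = 14.49%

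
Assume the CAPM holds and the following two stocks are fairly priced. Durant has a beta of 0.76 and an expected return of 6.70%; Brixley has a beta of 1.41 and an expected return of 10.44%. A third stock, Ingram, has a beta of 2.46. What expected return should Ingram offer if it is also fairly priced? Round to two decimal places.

16.48%

MRP (SML slope) = (10.44% − 6.70%) / (1.41 − 0.76) = 3.74% / 0.65 = 5.7538%
R_f (intercept) = 6.70% − 0.76 × 5.7538% = 2.3271%
E(R_Ingram) = R_f + β × MRP = 2.3271% + 2.46 × 5.7538% = 16.48%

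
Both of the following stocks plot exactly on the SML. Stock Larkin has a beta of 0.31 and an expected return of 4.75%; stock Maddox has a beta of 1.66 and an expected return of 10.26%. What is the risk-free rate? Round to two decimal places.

3.48%

Both satisfy E(R) = R_f + β·MRP, so the slope of the SML is
MRP = (10.26% − 4.75%) / (1.66 − 0.31) = 5.51% / 1.35 = 4.0815%
R_f = E(R_Larkin) − β_Larkin·MRP = 4.75% − 0.31 × 4.0815% = 3.4847%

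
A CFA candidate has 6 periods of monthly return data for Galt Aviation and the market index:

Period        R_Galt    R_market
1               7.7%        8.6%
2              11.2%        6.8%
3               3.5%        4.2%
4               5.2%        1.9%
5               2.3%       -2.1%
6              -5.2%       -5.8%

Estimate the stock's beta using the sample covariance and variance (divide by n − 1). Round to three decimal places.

Mean R_i = (7.7 + 11.2 + 3.5 + 5.2 + 2.3 − 5.2) / 6 = 4.1167%
Mean R_m = (8.6 + 6.8 + 4.2 + 1.9 − 2.1 − 5.8) / 6 = 2.2667%
Σ(R_i − R̄_i)(R_m − R̄_m) = 136.3033  ⇒  Cov = 136.3033 / 5 = 27.2607
Σ(R_m − R̄_m)² = 148.6733  ⇒  Var(R_m) = 148.6733 / 5 = 29.7347
β = Cov / Var(R_m) = 27.2607 / 29.7347 = 0.9168

0.917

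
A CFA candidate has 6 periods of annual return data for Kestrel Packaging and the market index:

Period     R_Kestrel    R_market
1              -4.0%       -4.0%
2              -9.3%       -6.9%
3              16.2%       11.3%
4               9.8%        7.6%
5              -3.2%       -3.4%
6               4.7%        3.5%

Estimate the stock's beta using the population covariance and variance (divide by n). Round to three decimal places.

Mean R_i = (-4.0 − 9.3 + 16.2 + 9.8 − 3.2 + 4.7) / 6 = 2.3667%
Mean R_m = (-4.0 − 6.9 + 11.3 + 7.6 − 3.4 + 3.5) / 6 = 1.3500%
Σ(R_i − R̄_i)(R_m − R̄_m) = 345.8700  ⇒  Cov = 345.8700 / 6 = 57.6450
Σ(R_m − R̄_m)² = 261.9350  ⇒  Var(R_m) = 261.9350 / 6 = 43.6558
β = Cov / Var(R_m) = 57.6450 / 43.6558 = 1.3204

1.320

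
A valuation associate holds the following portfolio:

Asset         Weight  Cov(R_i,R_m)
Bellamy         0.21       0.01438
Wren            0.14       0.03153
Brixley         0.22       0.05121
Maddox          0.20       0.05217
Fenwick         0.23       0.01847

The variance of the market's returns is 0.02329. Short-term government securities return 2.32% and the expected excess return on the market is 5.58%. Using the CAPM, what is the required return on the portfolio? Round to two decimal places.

10.32%

β_Bellamy = 0.01438 / 0.02329 = 0.6174
β_Wren = 0.03153 / 0.02329 = 1.3538
β_Brixley = 0.05121 / 0.02329 = 2.1988
β_Maddox = 0.05217 / 0.02329 = 2.2400
β_Fenwick = 0.01847 / 0.02329 = 0.7930
β_P = Σ w_i β_i = 0.21×0.6174 + 0.14×1.3538 + 0.22×2.1988 + 0.20×2.2400 + 0.23×0.7930 = 1.4333
E(R_P) = R_f + β_P × MRP = 2.32% + 1.4333 × 5.58% = 10.32%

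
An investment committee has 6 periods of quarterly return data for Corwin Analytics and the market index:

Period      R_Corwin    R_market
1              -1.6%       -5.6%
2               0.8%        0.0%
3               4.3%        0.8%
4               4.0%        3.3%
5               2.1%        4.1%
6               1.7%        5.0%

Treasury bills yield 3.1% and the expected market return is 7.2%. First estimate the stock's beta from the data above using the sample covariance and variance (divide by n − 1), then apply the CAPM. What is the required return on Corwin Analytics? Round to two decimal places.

Mean R_i = (-1.6 + 0.8 + 4.3 + 4.0 + 2.1 + 1.7) / 6 = 1.8833%
Mean R_m = (-5.6 + 0.0 + 0.8 + 3.3 + 4.1 + 5.0) / 6 = 1.2667%
Σ(R_i − R̄_i)(R_m − R̄_m) = 28.3967  ⇒  Cov = 28.3967 / 5 = 5.6793
Σ(R_m − R̄_m)² = 75.0733  ⇒  Var(R_m) = 75.0733 / 5 = 15.0147
β = Cov / Var(R_m) = 5.6793 / 15.0147 = 0.3782
MRP = 7.2% − 3.1% = 4.10%
E(R) = R_f + β × MRP = 3.1% + 0.3782 × 4.1% = 4.65%

4.65%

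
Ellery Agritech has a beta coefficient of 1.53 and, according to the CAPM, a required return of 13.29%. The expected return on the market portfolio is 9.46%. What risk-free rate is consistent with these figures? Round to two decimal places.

E(R) = R_f + β(E(R_m) − R_f) = R_f(1 − β) + β·E(R_m)
13.29% = R_f × (1 − 1.53) + 1.53 × 9.46%
13.29% = R_f × -0.53 + 14.4738%
R_f = (13.29% − 14.4738%) / -0.53 = 2.23%

2.23%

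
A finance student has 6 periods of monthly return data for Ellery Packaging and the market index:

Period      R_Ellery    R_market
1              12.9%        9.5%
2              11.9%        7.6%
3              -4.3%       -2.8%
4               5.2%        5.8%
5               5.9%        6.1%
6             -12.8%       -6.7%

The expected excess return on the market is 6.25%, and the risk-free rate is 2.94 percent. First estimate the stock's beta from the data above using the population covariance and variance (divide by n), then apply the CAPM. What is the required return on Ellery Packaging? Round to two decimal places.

Mean R_i = (12.9 + 11.9 − 4.3 + 5.2 + 5.9 − 12.8) / 6 = 3.1333%
Mean R_m = (9.5 + 7.6 − 2.8 + 5.8 + 6.1 − 6.7) / 6 = 3.2500%
Σ(R_i − R̄_i)(R_m − R̄_m) = 315.8400  ⇒  Cov = 315.8400 / 6 = 52.6400
Σ(R_m − R̄_m)² = 208.2150  ⇒  Var(R_m) = 208.2150 / 6 = 34.7025
β = Cov / Var(R_m) = 52.6400 / 34.7025 = 1.5169
E(R) = R_f + β × MRP = 2.94% + 1.5169 × 6.25% = 12.42%

12.42%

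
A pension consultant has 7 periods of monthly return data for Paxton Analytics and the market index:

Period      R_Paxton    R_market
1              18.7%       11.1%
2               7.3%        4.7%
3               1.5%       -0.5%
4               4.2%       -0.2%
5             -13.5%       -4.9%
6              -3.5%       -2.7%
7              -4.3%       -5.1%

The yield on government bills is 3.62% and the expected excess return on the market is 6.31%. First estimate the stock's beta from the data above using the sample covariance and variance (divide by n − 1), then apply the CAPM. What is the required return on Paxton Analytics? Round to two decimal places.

Mean R_i = (18.7 + 7.3 + 1.5 + 4.2 − 13.5 − 3.5 − 4.3) / 7 = 1.4857%
Mean R_m = (11.1 + 4.7 − 0.5 − 0.2 − 4.9 − 2.7 − 5.1) / 7 = 0.3429%
Σ(R_i − R̄_i)(R_m − R̄_m) = 334.2543  ⇒  Cov = 334.2543 / 6 = 55.7091
Σ(R_m − R̄_m)² = 202.0771  ⇒  Var(R_m) = 202.0771 / 6 = 33.6795
β = Cov / Var(R_m) = 55.7091 / 33.6795 = 1.6541
E(R) = R_f + β × MRP = 3.62% + 1.6541 × 6.31% = 14.06%

14.06%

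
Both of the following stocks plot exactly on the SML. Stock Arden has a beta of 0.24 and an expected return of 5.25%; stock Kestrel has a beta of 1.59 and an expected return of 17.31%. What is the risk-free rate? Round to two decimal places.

3.11%

Both satisfy E(R) = R_f + β·MRP, so the slope of the SML is
MRP = (17.31% − 5.25%) / (1.59 − 0.24) = 12.06% / 1.35 = 8.9333%
R_f = E(R_Arden) − β_Arden·MRP = 5.25% − 0.24 × 8.9333% = 3.1060%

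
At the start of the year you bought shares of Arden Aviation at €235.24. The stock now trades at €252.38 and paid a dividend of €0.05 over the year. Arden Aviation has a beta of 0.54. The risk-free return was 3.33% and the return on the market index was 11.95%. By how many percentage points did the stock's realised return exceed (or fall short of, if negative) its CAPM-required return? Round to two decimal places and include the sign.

Realised HPR = (P1 + D1 − P0) / P0 = (252.38 + 0.05 − 235.24) / 235.24 = 17.19 / 235.24 = 7.3074%
MRP = 11.95% − 3.33% = 8.62%
CAPM required = R_f + β·MRP = 3.33% + 0.54 × 8.62% = 7.9848%
α = realised − required = 7.3074% − 7.9848% = -0.68%

-0.68%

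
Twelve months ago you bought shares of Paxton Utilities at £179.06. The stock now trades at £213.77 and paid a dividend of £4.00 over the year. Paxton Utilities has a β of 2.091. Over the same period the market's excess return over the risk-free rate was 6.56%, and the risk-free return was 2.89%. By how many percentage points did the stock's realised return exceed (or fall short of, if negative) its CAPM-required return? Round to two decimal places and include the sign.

Realised HPR = (P1 + D1 − P0) / P0 = (213.77 + 4.00 − 179.06) / 179.06 = 38.71 / 179.06 = 21.6185%
CAPM required = R_f + β·MRP = 2.89% + 2.091 × 6.56% = 16.60696%
α = realised − required = 21.6185% − 16.60696% = +5.01%

+5.01%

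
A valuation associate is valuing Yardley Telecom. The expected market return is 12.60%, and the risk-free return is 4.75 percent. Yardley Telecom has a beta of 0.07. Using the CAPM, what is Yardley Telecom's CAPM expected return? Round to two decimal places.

Market risk premium = E(R_m) − R_f = 12.60% − 4.75% = 7.85%
E(R) = R_f + β × MRP = 4.75% + 0.07 × 7.85% = 5.30%

5.30%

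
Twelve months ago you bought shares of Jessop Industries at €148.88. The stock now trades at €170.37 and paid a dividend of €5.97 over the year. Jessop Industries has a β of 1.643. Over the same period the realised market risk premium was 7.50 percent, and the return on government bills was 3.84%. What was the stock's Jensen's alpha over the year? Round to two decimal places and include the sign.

Realised HPR = (P1 + D1 − P0) / P0 = (170.37 + 5.97 − 148.88) / 148.88 = 27.46 / 148.88 = 18.4444%
CAPM required = R_f + β·MRP = 3.84% + 1.643 × 7.50% = 16.16250%
α = realised − required = 18.4444% − 16.16250% = +2.28%

+2.28%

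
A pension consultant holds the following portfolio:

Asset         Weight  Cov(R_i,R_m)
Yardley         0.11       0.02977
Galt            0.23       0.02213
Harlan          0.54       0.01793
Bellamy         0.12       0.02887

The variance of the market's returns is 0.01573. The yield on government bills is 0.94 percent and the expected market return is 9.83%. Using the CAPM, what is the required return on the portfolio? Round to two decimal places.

13.10%

β_Yardley = 0.02977 / 0.01573 = 1.8926
β_Galt = 0.02213 / 0.01573 = 1.4069
β_Harlan = 0.01793 / 0.01573 = 1.1399
β_Bellamy = 0.02887 / 0.01573 = 1.8353
β_P = Σ w_i β_i = 0.11×1.8926 + 0.23×1.4069 + 0.54×1.1399 + 0.12×1.8353 = 1.3676
MRP = 9.83% − 0.94% = 8.89%
E(R_P) = R_f + β_P × MRP = 0.94% + 1.3676 × 8.89% = 13.10%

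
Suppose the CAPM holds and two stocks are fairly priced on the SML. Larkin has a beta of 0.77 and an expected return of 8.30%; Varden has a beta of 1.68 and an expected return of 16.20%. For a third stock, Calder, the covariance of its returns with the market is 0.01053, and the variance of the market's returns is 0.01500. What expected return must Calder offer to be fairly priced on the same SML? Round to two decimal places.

7.71%

MRP = (16.20% − 8.30%) / (1.68 − 0.77) = 8.6813%
R_f = 8.30% − 0.77 × 8.6813% = 1.6154%
β_Calder = Cov / Var(R_m) = 0.01053 / 0.01500 = 0.7020
E(R_Calder) = R_f + β × MRP = 1.6154% + 0.7020 × 8.6813% = 7.71%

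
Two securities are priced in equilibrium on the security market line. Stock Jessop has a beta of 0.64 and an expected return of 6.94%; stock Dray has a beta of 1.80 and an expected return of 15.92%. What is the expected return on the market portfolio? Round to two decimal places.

9.73%

Both satisfy E(R) = R_f + β·MRP, so the slope of the SML is
MRP = (15.92% − 6.94%) / (1.80 − 0.64) = 8.98% / 1.16 = 7.7414%
R_f = E(R_Jessop) − β_Jessop·MRP = 6.94% − 0.64 × 7.7414% = 1.9855%
E(R_m) = R_f + MRP = 1.9855% + 7.7414% = 9.73%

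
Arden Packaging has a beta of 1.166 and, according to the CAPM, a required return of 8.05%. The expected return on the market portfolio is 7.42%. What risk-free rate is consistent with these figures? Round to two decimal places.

3.62%

E(R) = R_f + β(E(R_m) − R_f) = R_f(1 − β) + β·E(R_m)
8.05% = R_f × (1 − 1.166) + 1.166 × 7.42%
8.05% = R_f × -0.166 + 8.65172%
R_f = (8.05% − 8.65172%) / -0.166 = 3.62%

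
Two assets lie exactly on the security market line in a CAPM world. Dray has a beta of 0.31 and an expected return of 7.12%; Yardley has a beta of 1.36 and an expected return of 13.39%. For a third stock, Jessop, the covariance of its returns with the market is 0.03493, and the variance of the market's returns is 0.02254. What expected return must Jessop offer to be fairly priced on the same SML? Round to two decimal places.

14.52%

MRP = (13.39% − 7.12%) / (1.36 − 0.31) = 5.9714%
R_f = 7.12% − 0.31 × 5.9714% = 5.2689%
β_Jessop = Cov / Var(R_m) = 0.03493 / 0.02254 = 1.5497
E(R_Jessop) = R_f + β × MRP = 5.2689% + 1.5497 × 5.9714% = 14.52%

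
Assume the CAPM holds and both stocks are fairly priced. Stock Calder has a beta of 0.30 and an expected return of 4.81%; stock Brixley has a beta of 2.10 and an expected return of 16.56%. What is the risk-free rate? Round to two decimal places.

Both satisfy E(R) = R_f + β·MRP, so the slope of the SML is
MRP = (16.56% − 4.81%) / (2.10 − 0.30) = 11.75% / 1.80 = 6.5278%
R_f = E(R_Calder) − β_Calder·MRP = 4.81% − 0.30 × 6.5278% = 2.8517%

2.85%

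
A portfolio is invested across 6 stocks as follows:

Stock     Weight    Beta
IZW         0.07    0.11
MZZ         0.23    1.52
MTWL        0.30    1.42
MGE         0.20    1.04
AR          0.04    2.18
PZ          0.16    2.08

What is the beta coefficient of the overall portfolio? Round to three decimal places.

1.411

β_P = Σ w_i β_i = 0.07×0.11 + 0.23×1.52 + 0.30×1.42 + 0.20×1.04 + 0.04×2.18 + 0.16×2.08 = 1.4113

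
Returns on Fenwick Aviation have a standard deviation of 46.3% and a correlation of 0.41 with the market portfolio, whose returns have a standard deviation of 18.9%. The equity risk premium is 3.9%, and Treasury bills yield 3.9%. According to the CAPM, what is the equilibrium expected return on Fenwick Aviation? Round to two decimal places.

7.82%

β = ρ × σ_i / σ_m = 0.41 × 46.3% / 18.9% = 1.0044
E(R) = 3.9% + 1.0044 × 3.9% = 7.82%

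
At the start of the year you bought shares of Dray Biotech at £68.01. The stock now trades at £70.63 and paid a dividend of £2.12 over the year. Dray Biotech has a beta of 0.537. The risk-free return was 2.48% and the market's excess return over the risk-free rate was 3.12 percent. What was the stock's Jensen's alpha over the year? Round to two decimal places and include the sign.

+2.81%

Realised HPR = (P1 + D1 − P0) / P0 = (70.63 + 2.12 − 68.01) / 68.01 = 4.74 / 68.01 = 6.9696%
CAPM required = R_f + β·MRP = 2.48% + 0.537 × 3.12% = 4.15544%
α = realised − required = 6.9696% − 4.15544% = +2.81%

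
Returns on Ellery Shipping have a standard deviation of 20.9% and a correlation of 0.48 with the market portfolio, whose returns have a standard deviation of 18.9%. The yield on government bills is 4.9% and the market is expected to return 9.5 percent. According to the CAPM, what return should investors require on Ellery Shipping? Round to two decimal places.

β = ρ × σ_i / σ_m = 0.48 × 20.9% / 18.9% = 0.5308
MRP = 9.5% − 4.9% = 4.60%
E(R) = 4.9% + 0.5308 × 4.6% = 7.34%

7.34%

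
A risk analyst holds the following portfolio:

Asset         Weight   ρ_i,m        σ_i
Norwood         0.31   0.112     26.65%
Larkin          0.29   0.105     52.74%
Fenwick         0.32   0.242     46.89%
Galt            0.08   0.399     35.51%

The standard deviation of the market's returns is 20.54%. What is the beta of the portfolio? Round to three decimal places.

β_Norwood = 0.112 × 26.65% / 20.54% = 0.1453
β_Larkin = 0.105 × 52.74% / 20.54% = 0.2696
β_Fenwick = 0.242 × 46.89% / 20.54% = 0.5525
β_Galt = 0.399 × 35.51% / 20.54% = 0.6898
β_P = Σ w_i β_i = 0.31×0.1453 + 0.29×0.2696 + 0.32×0.5525 + 0.08×0.6898 = 0.3552

0.355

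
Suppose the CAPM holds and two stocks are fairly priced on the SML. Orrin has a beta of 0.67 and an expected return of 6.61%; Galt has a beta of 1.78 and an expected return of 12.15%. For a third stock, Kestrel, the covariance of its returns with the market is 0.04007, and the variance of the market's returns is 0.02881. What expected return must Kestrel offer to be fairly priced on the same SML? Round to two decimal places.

10.21%

MRP = (12.15% − 6.61%) / (1.78 − 0.67) = 4.9910%
R_f = 6.61% − 0.67 × 4.9910% = 3.2660%
β_Kestrel = Cov / Var(R_m) = 0.04007 / 0.02881 = 1.3908
E(R_Kestrel) = R_f + β × MRP = 3.2660% + 1.3908 × 4.9910% = 10.21%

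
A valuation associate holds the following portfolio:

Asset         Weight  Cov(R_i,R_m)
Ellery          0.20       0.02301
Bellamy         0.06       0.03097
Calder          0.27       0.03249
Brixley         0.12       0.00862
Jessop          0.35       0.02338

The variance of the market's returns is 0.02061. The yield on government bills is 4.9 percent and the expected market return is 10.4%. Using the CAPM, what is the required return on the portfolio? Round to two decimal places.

β_Ellery = 0.02301 / 0.02061 = 1.1164
β_Bellamy = 0.03097 / 0.02061 = 1.5027
β_Calder = 0.03249 / 0.02061 = 1.5764
β_Brixley = 0.00862 / 0.02061 = 0.4182
β_Jessop = 0.02338 / 0.02061 = 1.1344
β_P = Σ w_i β_i = 0.20×1.1164 + 0.06×1.5027 + 0.27×1.5764 + 0.12×0.4182 + 0.35×1.1344 = 1.1863
MRP = 10.4% − 4.9% = 5.50%
E(R_P) = R_f + β_P × MRP = 4.9% + 1.1863 × 5.5% = 11.42%

11.42%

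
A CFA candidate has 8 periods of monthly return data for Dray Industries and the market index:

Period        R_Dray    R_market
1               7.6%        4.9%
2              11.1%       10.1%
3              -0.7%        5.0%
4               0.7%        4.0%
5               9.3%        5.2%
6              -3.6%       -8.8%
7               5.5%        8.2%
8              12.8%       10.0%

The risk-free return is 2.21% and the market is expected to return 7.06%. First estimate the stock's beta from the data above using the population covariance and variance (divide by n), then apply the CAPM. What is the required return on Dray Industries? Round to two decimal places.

5.97%

Mean R_i = (7.6 + 11.1 − 0.7 + 0.7 + 9.3 − 3.6 + 5.5 + 12.8) / 8 = 5.3375%
Mean R_m = (4.9 + 10.1 + 5.0 + 4.0 + 5.2 − 8.8 + 8.2 + 10.0) / 8 = 4.8250%
Σ(R_i − R̄_i)(R_m − R̄_m) = 195.7625  ⇒  Cov = 195.7625 / 8 = 24.4703
Σ(R_m − R̄_m)² = 252.4950  ⇒  Var(R_m) = 252.4950 / 8 = 31.5619
β = Cov / Var(R_m) = 24.4703 / 31.5619 = 0.7753
MRP = 7.06% − 2.21% = 4.85%
E(R) = R_f + β × MRP = 2.21% + 0.7753 × 4.85% = 5.97%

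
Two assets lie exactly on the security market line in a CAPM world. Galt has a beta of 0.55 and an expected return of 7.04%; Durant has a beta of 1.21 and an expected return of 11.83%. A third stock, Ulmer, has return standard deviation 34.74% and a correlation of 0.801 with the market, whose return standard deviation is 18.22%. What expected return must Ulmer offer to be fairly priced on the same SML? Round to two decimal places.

MRP = (11.83% − 7.04%) / (1.21 − 0.55) = 7.2576%
R_f = 7.04% − 0.55 × 7.2576% = 3.0483%
β_Ulmer = ρ·σ_i/σ_m = 0.801 × 34.74 / 18.22 = 1.5273
E(R_Ulmer) = R_f + β × MRP = 3.0483% + 1.5273 × 7.2576% = 14.13%

14.13%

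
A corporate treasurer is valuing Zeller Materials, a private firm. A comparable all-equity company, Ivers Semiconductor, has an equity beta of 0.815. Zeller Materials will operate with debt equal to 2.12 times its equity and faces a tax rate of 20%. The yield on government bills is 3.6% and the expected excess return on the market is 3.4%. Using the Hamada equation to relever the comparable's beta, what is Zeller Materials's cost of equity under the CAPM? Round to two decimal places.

11.07%

β_L = β_U × [1 + (1 − t)(D/E)] = 0.815 × [1 + (1 − 0.20) × 2.12]
    = 0.815 × [1 + 0.80 × 2.12] = 0.815 × 2.6960 = 2.1972
E(R) = R_f + β_L × MRP = 3.6% + 2.1972 × 3.4% = 11.07%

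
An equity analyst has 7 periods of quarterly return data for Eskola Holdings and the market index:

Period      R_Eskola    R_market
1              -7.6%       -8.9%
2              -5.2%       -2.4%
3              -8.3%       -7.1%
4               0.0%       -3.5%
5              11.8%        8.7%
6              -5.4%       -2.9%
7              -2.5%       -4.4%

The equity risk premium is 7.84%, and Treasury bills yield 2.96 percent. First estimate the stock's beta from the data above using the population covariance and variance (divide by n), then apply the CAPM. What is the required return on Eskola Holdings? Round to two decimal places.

11.91%

Mean R_i = (-7.6 − 5.2 − 8.3 + 0.0 + 11.8 − 5.4 − 2.5) / 7 = -2.4571%
Mean R_m = (-8.9 − 2.4 − 7.1 − 3.5 + 8.7 − 2.9 − 4.4) / 7 = -2.9286%
Σ(R_i − R̄_i)(R_m − R̄_m) = 217.9986  ⇒  Cov = 217.9986 / 7 = 31.1427
Σ(R_m − R̄_m)² = 191.0543  ⇒  Var(R_m) = 191.0543 / 7 = 27.2935
β = Cov / Var(R_m) = 31.1427 / 27.2935 = 1.1410
E(R) = R_f + β × MRP = 2.96% + 1.1410 × 7.84% = 11.91%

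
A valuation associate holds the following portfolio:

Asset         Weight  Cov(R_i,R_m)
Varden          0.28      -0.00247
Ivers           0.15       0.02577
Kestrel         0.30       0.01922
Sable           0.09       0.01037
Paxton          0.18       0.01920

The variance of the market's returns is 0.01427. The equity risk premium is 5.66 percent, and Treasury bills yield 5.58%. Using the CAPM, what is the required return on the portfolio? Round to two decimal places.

10.87%

β_Varden = -0.00247 / 0.01427 = -0.1731
β_Ivers = 0.02577 / 0.01427 = 1.8059
β_Kestrel = 0.01922 / 0.01427 = 1.3469
β_Sable = 0.01037 / 0.01427 = 0.7267
β_Paxton = 0.01920 / 0.01427 = 1.3455
β_P = Σ w_i β_i = 0.28×-0.1731 + 0.15×1.8059 + 0.30×1.3469 + 0.09×0.7267 + 0.18×1.3455 = 0.9341
E(R_P) = R_f + β_P × MRP = 5.58% + 0.9341 × 5.66% = 10.87%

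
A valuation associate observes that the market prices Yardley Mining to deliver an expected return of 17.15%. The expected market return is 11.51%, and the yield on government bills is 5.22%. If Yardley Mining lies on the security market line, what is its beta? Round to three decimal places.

1.897

MRP = 11.51% − 5.22% = 6.29%
β = (E(R) − R_f) / MRP = (17.15% − 5.22%) / 6.29% = 11.93% / 6.29% = 1.897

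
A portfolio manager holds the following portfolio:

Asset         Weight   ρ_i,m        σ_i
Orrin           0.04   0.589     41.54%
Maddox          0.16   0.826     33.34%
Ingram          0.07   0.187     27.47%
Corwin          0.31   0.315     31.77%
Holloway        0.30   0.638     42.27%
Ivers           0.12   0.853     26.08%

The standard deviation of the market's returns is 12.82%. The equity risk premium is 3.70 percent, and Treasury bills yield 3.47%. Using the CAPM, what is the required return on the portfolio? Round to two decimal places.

β_Orrin = 0.589 × 41.54% / 12.82% = 1.9085
β_Maddox = 0.826 × 33.34% / 12.82% = 2.1481
β_Ingram = 0.187 × 27.47% / 12.82% = 0.4007
β_Corwin = 0.315 × 31.77% / 12.82% = 0.7806
β_Holloway = 0.638 × 42.27% / 12.82% = 2.1036
β_Ivers = 0.853 × 26.08% / 12.82% = 1.7353
β_P = Σ w_i β_i = 0.04×1.9085 + 0.16×2.1481 + 0.07×0.4007 + 0.31×0.7806 + 0.30×2.1036 + 0.12×1.7353 = 1.5294
E(R_P) = R_f + β_P × MRP = 3.47% + 1.5294 × 3.70% = 9.13%

9.13%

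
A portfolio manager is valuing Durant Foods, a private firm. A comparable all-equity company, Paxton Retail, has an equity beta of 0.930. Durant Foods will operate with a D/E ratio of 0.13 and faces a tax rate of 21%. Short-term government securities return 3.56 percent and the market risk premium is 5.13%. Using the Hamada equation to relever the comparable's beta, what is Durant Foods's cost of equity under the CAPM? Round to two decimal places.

β_L = β_U × [1 + (1 − t)(D/E)] = 0.930 × [1 + (1 − 0.21) × 0.13]
    = 0.930 × [1 + 0.79 × 0.13] = 0.930 × 1.1027 = 1.0255
E(R) = R_f + β_L × MRP = 3.56% + 1.0255 × 5.13% = 8.82%

8.82%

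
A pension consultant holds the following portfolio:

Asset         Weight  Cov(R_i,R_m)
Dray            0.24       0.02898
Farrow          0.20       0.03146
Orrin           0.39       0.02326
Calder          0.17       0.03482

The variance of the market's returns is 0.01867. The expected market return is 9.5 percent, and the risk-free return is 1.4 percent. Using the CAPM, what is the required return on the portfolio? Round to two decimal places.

β_Dray = 0.02898 / 0.01867 = 1.5522
β_Farrow = 0.03146 / 0.01867 = 1.6851
β_Orrin = 0.02326 / 0.01867 = 1.2458
β_Calder = 0.03482 / 0.01867 = 1.8650
β_P = Σ w_i β_i = 0.24×1.5522 + 0.20×1.6851 + 0.39×1.2458 + 0.17×1.8650 = 1.5125
MRP = 9.5% − 1.4% = 8.10%
E(R_P) = R_f + β_P × MRP = 1.4% + 1.5125 × 8.1% = 13.65%

13.65%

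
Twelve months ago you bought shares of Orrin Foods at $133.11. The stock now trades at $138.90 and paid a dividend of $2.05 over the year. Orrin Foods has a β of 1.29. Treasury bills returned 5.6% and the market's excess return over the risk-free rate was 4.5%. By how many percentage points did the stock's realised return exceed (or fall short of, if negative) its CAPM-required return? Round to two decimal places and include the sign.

-5.52%

Realised HPR = (P1 + D1 − P0) / P0 = (138.90 + 2.05 − 133.11) / 133.11 = 7.84 / 133.11 = 5.8899%
CAPM required = R_f + β·MRP = 5.6% + 1.29 × 4.5% = 11.4050%
α = realised − required = 5.8899% − 11.4050% = -5.52%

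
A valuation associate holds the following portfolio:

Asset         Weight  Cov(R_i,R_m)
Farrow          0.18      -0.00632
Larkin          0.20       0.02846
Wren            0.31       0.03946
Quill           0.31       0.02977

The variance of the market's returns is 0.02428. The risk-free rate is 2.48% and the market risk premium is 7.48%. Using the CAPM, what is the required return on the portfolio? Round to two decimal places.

10.49%

β_Farrow = -0.00632 / 0.02428 = -0.2603
β_Larkin = 0.02846 / 0.02428 = 1.1722
β_Wren = 0.03946 / 0.02428 = 1.6252
β_Quill = 0.02977 / 0.02428 = 1.2261
β_P = Σ w_i β_i = 0.18×-0.2603 + 0.20×1.1722 + 0.31×1.6252 + 0.31×1.2261 = 1.0715
E(R_P) = R_f + β_P × MRP = 2.48% + 1.0715 × 7.48% = 10.49%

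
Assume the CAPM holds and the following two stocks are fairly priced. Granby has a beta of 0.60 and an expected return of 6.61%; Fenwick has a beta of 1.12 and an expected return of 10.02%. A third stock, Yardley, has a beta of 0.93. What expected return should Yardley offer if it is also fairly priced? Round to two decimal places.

8.77%

MRP (SML slope) = (10.02% − 6.61%) / (1.12 − 0.60) = 3.41% / 0.52 = 6.5577%
R_f (intercept) = 6.61% − 0.60 × 6.5577% = 2.6754%
E(R_Yardley) = R_f + β × MRP = 2.6754% + 0.93 × 6.5577% = 8.77%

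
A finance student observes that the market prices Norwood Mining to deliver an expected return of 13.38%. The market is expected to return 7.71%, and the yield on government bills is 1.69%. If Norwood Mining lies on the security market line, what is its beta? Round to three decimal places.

MRP = 7.71% − 1.69% = 6.02%
β = (E(R) − R_f) / MRP = (13.38% − 1.69%) / 6.02% = 11.69% / 6.02% = 1.942

1.942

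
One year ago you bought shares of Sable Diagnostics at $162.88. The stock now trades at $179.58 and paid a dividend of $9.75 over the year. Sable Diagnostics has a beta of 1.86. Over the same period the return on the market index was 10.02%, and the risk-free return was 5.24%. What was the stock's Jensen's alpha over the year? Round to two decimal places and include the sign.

Realised HPR = (P1 + D1 − P0) / P0 = (179.58 + 9.75 − 162.88) / 162.88 = 26.45 / 162.88 = 16.2389%
MRP = 10.02% − 5.24% = 4.78%
CAPM required = R_f + β·MRP = 5.24% + 1.86 × 4.78% = 14.1308%
α = realised − required = 16.2389% − 14.1308% = +2.11%

+2.11%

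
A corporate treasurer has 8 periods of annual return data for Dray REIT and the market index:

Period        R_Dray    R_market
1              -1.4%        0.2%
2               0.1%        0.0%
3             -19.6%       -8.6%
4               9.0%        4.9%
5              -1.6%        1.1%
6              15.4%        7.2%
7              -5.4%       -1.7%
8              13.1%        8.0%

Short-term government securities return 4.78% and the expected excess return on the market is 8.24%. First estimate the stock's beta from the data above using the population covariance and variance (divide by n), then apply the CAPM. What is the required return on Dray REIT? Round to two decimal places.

21.95%

Mean R_i = (-1.4 + 0.1 − 19.6 + 9.0 − 1.6 + 15.4 − 5.4 + 13.1) / 8 = 1.2000%
Mean R_m = (0.2 + 0.0 − 8.6 + 4.9 + 1.1 + 7.2 − 1.7 + 8.0) / 8 = 1.3875%
Σ(R_i − R̄_i)(R_m − R̄_m) = 422.1600  ⇒  Cov = 422.1600 / 8 = 52.7700
Σ(R_m − R̄_m)² = 202.5488  ⇒  Var(R_m) = 202.5488 / 8 = 25.3186
β = Cov / Var(R_m) = 52.7700 / 25.3186 = 2.0842
E(R) = R_f + β × MRP = 4.78% + 2.0842 × 8.24% = 21.95%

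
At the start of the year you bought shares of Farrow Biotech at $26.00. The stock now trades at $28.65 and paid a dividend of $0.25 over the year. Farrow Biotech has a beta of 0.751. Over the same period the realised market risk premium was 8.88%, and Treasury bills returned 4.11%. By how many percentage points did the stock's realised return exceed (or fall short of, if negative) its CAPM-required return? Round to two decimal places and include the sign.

+0.37%

Realised HPR = (P1 + D1 − P0) / P0 = (28.65 + 0.25 − 26.00) / 26.00 = 2.90 / 26.00 = 11.1538%
CAPM required = R_f + β·MRP = 4.11% + 0.751 × 8.88% = 10.77888%
α = realised − required = 11.1538% − 10.77888% = +0.37%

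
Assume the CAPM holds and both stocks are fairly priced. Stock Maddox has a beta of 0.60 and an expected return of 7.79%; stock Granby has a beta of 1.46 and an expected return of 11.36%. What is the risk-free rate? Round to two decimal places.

Both satisfy E(R) = R_f + β·MRP, so the slope of the SML is
MRP = (11.36% − 7.79%) / (1.46 − 0.60) = 3.57% / 0.86 = 4.1512%
R_f = E(R_Maddox) − β_Maddox·MRP = 7.79% − 0.60 × 4.1512% = 5.2993%

5.30%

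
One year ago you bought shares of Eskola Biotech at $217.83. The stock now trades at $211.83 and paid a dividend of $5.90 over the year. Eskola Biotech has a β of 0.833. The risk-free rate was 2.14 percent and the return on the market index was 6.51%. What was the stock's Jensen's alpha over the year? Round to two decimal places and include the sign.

-5.83%

Realised HPR = (P1 + D1 − P0) / P0 = (211.83 + 5.90 − 217.83) / 217.83 = -0.10 / 217.83 = -0.0459%
MRP = 6.51% − 2.14% = 4.37%
CAPM required = R_f + β·MRP = 2.14% + 0.833 × 4.37% = 5.78021%
α = realised − required = -0.0459% − 5.78021% = -5.83%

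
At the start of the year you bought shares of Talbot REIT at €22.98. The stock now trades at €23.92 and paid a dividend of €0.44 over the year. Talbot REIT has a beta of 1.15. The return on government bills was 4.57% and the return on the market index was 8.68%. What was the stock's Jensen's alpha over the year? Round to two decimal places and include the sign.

Realised HPR = (P1 + D1 − P0) / P0 = (23.92 + 0.44 − 22.98) / 22.98 = 1.38 / 22.98 = 6.0052%
MRP = 8.68% − 4.57% = 4.11%
CAPM required = R_f + β·MRP = 4.57% + 1.15 × 4.11% = 9.2965%
α = realised − required = 6.0052% − 9.2965% = -3.29%

-3.29%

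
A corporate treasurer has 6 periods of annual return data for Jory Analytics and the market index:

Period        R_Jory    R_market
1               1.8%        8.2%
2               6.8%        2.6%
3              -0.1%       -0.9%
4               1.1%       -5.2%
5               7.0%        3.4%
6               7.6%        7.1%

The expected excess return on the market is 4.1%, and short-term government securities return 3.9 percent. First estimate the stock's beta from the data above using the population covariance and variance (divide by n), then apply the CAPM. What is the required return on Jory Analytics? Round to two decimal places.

Mean R_i = (1.8 + 6.8 − 0.1 + 1.1 + 7.0 + 7.6) / 6 = 4.0333%
Mean R_m = (8.2 + 2.6 − 0.9 − 5.2 + 3.4 + 7.1) / 6 = 2.5333%
Σ(R_i − R̄_i)(R_m − R̄_m) = 43.2633  ⇒  Cov = 43.2633 / 6 = 7.2106
Σ(R_m − R̄_m)² = 125.3133  ⇒  Var(R_m) = 125.3133 / 6 = 20.8856
β = Cov / Var(R_m) = 7.2106 / 20.8856 = 0.3452
E(R) = R_f + β × MRP = 3.9% + 0.3452 × 4.1% = 5.32%

5.32%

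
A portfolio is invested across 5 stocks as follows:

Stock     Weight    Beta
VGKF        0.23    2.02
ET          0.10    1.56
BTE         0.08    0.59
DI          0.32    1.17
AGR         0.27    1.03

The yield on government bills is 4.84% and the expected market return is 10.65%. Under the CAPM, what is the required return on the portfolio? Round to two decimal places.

12.51%

β_P = Σ w_i β_i = 0.23×2.02 + 0.10×1.56 + 0.08×0.59 + 0.32×1.17 + 0.27×1.03 = 1.3203
MRP = 10.65% − 4.84% = 5.81%
E(R_P) = R_f + β_P × MRP = 4.84% + 1.3203 × 5.81% = 12.51%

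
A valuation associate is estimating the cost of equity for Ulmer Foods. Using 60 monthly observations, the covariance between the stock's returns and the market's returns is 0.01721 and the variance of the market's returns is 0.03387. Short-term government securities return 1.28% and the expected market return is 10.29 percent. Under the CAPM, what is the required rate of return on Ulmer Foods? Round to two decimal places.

β = Cov(R_i, R_m) / Var(R_m) = 0.01721 / 0.03387 = 0.5081
MRP = 10.29% − 1.28% = 9.01%
E(R) = R_f + β × MRP = 1.28% + 0.5081 × 9.01% = 5.86%

5.86%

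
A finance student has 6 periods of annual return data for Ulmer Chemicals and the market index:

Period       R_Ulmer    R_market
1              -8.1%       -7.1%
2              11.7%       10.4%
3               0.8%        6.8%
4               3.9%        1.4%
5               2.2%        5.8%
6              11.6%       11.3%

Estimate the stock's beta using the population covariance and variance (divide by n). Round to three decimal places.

Mean R_i = (-8.1 + 11.7 + 0.8 + 3.9 + 2.2 + 11.6) / 6 = 3.6833%
Mean R_m = (-7.1 + 10.4 + 6.8 + 1.4 + 5.8 + 11.3) / 6 = 4.7667%
Σ(R_i − R̄_i)(R_m − R̄_m) = 228.5867  ⇒  Cov = 228.5867 / 6 = 38.0978
Σ(R_m − R̄_m)² = 231.7733  ⇒  Var(R_m) = 231.7733 / 6 = 38.6289
β = Cov / Var(R_m) = 38.0978 / 38.6289 = 0.9863

0.986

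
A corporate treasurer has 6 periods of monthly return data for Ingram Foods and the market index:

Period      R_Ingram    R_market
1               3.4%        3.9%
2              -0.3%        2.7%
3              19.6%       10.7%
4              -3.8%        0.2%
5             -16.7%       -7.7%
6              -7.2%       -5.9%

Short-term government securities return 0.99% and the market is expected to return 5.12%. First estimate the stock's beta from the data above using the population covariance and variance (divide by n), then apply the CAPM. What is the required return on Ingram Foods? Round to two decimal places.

8.14%

Mean R_i = (3.4 − 0.3 + 19.6 − 3.8 − 16.7 − 7.2) / 6 = -0.8333%
Mean R_m = (3.9 + 2.7 + 10.7 + 0.2 − 7.7 − 5.9) / 6 = 0.6500%
Σ(R_i − R̄_i)(R_m − R̄_m) = 395.7300  ⇒  Cov = 395.7300 / 6 = 65.9550
Σ(R_m − R̄_m)² = 228.5950  ⇒  Var(R_m) = 228.5950 / 6 = 38.0992
β = Cov / Var(R_m) = 65.9550 / 38.0992 = 1.7311
MRP = 5.12% − 0.99% = 4.13%
E(R) = R_f + β × MRP = 0.99% + 1.7311 × 4.13% = 8.14%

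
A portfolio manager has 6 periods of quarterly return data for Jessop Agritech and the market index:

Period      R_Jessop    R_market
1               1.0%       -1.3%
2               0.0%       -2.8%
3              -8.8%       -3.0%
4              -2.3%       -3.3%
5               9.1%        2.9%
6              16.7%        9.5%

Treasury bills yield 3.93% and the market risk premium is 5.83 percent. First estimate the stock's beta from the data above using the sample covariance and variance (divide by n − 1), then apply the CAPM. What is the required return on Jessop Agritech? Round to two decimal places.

Mean R_i = (1.0 + 0.0 − 8.8 − 2.3 + 9.1 + 16.7) / 6 = 2.6167%
Mean R_m = (-1.3 − 2.8 − 3.0 − 3.3 + 2.9 + 9.5) / 6 = 0.3333%
Σ(R_i − R̄_i)(R_m − R̄_m) = 212.4967  ⇒  Cov = 212.4967 / 5 = 42.4993
Σ(R_m − R̄_m)² = 127.4133  ⇒  Var(R_m) = 127.4133 / 5 = 25.4827
β = Cov / Var(R_m) = 42.4993 / 25.4827 = 1.6678
E(R) = R_f + β × MRP = 3.93% + 1.6678 × 5.83% = 13.65%

13.65%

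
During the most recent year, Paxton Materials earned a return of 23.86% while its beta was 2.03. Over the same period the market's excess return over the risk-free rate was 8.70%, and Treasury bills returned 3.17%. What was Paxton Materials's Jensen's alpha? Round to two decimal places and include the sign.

+3.03%

CAPM benchmark = R_f + β(R_m − R_f) = 3.17% + 2.03 × 8.70% = 20.8310%
α = actual − benchmark = 23.86% − 20.8310% = +3.03%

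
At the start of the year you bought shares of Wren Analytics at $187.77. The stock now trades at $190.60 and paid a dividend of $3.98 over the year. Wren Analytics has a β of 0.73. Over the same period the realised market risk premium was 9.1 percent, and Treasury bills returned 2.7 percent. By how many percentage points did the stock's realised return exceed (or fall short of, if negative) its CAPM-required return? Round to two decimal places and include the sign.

-5.72%

Realised HPR = (P1 + D1 − P0) / P0 = (190.60 + 3.98 − 187.77) / 187.77 = 6.81 / 187.77 = 3.6268%
CAPM required = R_f + β·MRP = 2.7% + 0.73 × 9.1% = 9.3430%
α = realised − required = 3.6268% − 9.3430% = -5.72%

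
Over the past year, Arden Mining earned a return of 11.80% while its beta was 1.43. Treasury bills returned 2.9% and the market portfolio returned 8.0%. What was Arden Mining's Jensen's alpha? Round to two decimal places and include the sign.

Market excess return = 8.0% − 2.9% = 5.10%
CAPM benchmark = R_f + β(R_m − R_f) = 2.9% + 1.43 × 5.1% = 10.1930%
α = actual − benchmark = 11.80% − 10.1930% = +1.61%

+1.61%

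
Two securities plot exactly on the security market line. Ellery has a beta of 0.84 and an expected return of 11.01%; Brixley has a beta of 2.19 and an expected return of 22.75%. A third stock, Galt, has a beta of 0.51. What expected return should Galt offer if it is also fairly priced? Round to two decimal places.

8.14%

MRP (SML slope) = (22.75% − 11.01%) / (2.19 − 0.84) = 11.74% / 1.35 = 8.6963%
R_f (intercept) = 11.01% − 0.84 × 8.6963% = 3.7051%
E(R_Galt) = R_f + β × MRP = 3.7051% + 0.51 × 8.6963% = 8.14%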